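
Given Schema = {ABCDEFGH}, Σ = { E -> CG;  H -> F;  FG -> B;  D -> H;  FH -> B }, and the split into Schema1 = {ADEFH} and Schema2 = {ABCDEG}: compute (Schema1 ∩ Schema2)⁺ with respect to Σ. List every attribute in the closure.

Schema1 ∩ Schema2 = {ADE}.
E → CG applies, adding CG
D → H applies, adding H
H → F applies, adding F
FG → B applies, adding B
Closure: {ABCDEFGH}.

ABCDEFGH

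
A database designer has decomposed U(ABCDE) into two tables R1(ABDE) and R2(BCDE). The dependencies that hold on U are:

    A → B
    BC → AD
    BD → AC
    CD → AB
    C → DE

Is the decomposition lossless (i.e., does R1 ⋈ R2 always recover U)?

Yes

Common attributes: R1 ∩ R2 = {BDE}.
Closure of {BDE}: BD → AC applies, adding AC. So (BDE)⁺ = {ABCDE}.
This closure contains every attribute of R1, so R1 ∩ R2 → R1. The join is lossless.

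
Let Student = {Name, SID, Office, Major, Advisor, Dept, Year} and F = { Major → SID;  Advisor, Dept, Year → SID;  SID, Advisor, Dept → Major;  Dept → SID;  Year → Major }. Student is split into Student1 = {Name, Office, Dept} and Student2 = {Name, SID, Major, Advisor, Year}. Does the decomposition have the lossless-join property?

No

Common attributes: Student1 ∩ Student2 = {Name}.
No dependency enlarges {Name}, so (Name)⁺ = {Name}.
The closure contains neither all of Student1 = {Name, Office, Dept} nor all of Student2 = {Name, SID, Major, Advisor, Year}, so the common attributes are not a superkey of either fragment. The join is lossy.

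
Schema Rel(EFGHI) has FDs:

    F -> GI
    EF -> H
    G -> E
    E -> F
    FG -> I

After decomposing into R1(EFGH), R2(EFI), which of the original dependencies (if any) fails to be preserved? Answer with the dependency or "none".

none

F → GI: restricted closure across fragments reaches GI.
EF → H lies within R1.
G → E lies within R1.
E → F lies within R1.
FG → I: restricted closure across fragments reaches I.
Every dependency is enforceable on the fragments, so the decomposition is dependency-preserving.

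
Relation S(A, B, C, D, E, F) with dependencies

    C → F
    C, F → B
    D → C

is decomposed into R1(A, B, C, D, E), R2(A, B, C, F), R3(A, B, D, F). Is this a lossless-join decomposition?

Yes

Chase test. Columns are A, B, C, D, E, F; row i has aⱼ where attribute j ∈ Ri, else bᵢⱼ.
Initial tableau (one row per fragment):
  row 1: a1 a2 a3 a4 a5 b16
  row 2: a1 a2 a3 b24 b25 a6
  row 3: a1 a2 b33 a4 b35 a6
Rows 1 and 2 agree on C; apply C→F and equate their F entries.
Rows 1 and 3 agree on D; apply D→C and equate their C entries.
Row 1 is now all distinguished symbols — the join is lossless.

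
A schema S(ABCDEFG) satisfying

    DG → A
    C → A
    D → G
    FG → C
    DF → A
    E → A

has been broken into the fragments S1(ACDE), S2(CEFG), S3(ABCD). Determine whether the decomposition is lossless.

Chase test. Columns are ABCDEFG; row i has aⱼ where attribute j ∈ Si, else bᵢⱼ.
Initial tableau (one row per fragment):
  row 1: a1 b12 a3 a4 a5 b16 b17
  row 2: b21 b22 a3 b24 a5 a6 a7
  row 3: a1 a2 a3 a4 b35 b36 b37
Rows 1 and 2 agree on C; apply C→A and equate their A entries.
Rows 1 and 3 agree on D; apply D→G and equate their G entries.
No row becomes fully distinguished — the join is lossy.

No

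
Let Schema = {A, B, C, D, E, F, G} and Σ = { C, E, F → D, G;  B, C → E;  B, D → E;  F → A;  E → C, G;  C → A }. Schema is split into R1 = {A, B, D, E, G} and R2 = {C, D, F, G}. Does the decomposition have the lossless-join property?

No

Common attributes: R1 ∩ R2 = {D, G}.
No dependency enlarges {D, G}, so (D, G)⁺ = {D, G}.
The closure contains neither all of R1 = {A, B, D, E, G} nor all of R2 = {C, D, F, G}, so the common attributes are not a superkey of either fragment. The join is lossy.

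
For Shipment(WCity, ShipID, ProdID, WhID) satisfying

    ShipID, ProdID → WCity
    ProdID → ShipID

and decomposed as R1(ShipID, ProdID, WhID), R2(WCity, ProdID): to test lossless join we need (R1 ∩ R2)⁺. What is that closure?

WCity, ShipID, ProdID

R1 ∩ R2 = {ProdID}.
ProdID → ShipID applies, adding ShipID
ShipID, ProdID → WCity applies, adding WCity
Closure: {WCity, ShipID, ProdID}.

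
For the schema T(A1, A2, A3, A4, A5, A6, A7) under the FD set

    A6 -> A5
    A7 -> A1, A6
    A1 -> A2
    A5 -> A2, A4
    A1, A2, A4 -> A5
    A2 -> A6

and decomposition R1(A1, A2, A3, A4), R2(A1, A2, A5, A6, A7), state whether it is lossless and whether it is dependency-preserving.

lossy but dependency-preserving

Lossless test: (A1, A2)⁺ = {A1, A2, A4, A5, A6}, which is a superkey of neither fragment — lossy.
Dependency preservation: A5 → A2, A4; A1, A2, A4 → A5 are not contained in any single fragment, but the restricted closure of each left-hand side across the fragments still reaches the right-hand side; the remaining FDs each lie inside some fragment. All dependencies are preserved.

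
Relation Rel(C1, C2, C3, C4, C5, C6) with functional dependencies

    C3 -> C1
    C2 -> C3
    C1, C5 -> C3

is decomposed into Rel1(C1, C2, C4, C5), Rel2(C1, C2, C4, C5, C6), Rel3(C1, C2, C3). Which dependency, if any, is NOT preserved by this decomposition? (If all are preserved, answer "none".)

C1, C5 -> C3

Check C1, C5 → C3: no single fragment contains all of {C1, C3, C5}, and the restricted closure of {C1, C5} across the fragments never reaches {C3}.
C3 → C1 is preserved.
C2 → C3 is preserved.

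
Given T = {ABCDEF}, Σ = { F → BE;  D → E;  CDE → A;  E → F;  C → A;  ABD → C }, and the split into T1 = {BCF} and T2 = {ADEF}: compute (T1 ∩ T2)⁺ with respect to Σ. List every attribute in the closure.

T1 ∩ T2 = {F}.
F → BE applies, adding BE
Closure: {BEF}.

BEF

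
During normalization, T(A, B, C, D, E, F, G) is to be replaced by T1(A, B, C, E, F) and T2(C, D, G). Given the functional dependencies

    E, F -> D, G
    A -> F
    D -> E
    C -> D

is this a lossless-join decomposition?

No

Common attributes: T1 ∩ T2 = {C}.
Closure of {C}: C → D applies, adding D; D → E applies, adding E. So (C)⁺ = {C, D, E}.
The closure contains neither all of T1 = {A, B, C, E, F} nor all of T2 = {C, D, G}, so the common attributes are not a superkey of either fragment. The join is lossy.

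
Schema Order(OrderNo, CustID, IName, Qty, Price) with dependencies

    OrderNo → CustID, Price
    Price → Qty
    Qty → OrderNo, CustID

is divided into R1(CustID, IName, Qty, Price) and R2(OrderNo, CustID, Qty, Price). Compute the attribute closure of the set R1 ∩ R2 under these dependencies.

R1 ∩ R2 = {CustID, Qty, Price}.
Qty → OrderNo, CustID applies, adding OrderNo
Closure: {OrderNo, CustID, Qty, Price}.

OrderNo, CustID, Qty, Price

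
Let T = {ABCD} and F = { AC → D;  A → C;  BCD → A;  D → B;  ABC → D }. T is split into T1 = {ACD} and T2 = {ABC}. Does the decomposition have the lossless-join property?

Common attributes: T1 ∩ T2 = {AC}.
Closure of {AC}: AC → D applies, adding D; D → B applies, adding B. So (AC)⁺ = {ABCD}.
This closure contains every attribute of T1, so T1 ∩ T2 → T1. The join is lossless.

Yes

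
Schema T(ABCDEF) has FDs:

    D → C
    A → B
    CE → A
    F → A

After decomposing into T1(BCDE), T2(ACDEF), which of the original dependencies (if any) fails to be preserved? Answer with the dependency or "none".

Check A → B: no single fragment contains all of {AB}, and the restricted closure of {A} across the fragments never reaches {B}.
D → C is preserved.
CE → A is preserved.
F → A is preserved.

A → B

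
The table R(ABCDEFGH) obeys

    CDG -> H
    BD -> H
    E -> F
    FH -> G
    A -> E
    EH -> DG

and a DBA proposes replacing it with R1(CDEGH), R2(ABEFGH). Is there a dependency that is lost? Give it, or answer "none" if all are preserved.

BD -> H

Check BD → H: no single fragment contains all of {BDH}, and the restricted closure of {BD} across the fragments never reaches {H}.
CDG → H is preserved.
E → F is preserved.
FH → G is preserved.
A → E is preserved.
EH → DG is preserved.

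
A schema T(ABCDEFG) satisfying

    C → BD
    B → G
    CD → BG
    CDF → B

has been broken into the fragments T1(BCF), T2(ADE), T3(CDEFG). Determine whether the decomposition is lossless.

No

Chase test. Columns are ABCDEFG; row i has aⱼ where attribute j ∈ Ti, else bᵢⱼ.
Initial tableau (one row per fragment):
  row 1: b11 a2 a3 b14 b15 a6 b17
  row 2: a1 b22 b23 a4 a5 b26 b27
  row 3: b31 b32 a3 a4 a5 a6 a7
Rows 1 and 3 agree on C; apply C→BD and equate their BD entries.
Rows 1 and 3 agree on B; apply B→G and equate their G entries.
No row becomes fully distinguished — the join is lossy.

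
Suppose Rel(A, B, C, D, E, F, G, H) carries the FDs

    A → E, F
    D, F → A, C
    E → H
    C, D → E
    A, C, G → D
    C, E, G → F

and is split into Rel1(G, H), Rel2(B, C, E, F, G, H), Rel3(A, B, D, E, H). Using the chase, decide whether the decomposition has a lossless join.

Chase test. Columns are A, B, C, D, E, F, G, H; row i has aⱼ where attribute j ∈ Reli, else bᵢⱼ.
Initial tableau (one row per fragment):
  row 1: b11 b12 b13 b14 b15 b16 a7 a8
  row 2: b21 a2 a3 b24 a5 a6 a7 a8
  row 3: a1 a2 b33 a4 a5 b36 b37 a8
No row becomes fully distinguished — the join is lossy.

No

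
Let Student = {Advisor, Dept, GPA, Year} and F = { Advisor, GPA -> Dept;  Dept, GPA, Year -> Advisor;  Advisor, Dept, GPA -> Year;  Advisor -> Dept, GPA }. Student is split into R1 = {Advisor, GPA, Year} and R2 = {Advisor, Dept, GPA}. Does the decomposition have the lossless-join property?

Yes

Common attributes: R1 ∩ R2 = {Advisor, GPA}.
Closure of {Advisor, GPA}: Advisor, GPA → Dept applies, adding Dept; Advisor, Dept, GPA → Year applies, adding Year. So (Advisor, GPA)⁺ = {Advisor, Dept, GPA, Year}.
This closure contains every attribute of R1, so R1 ∩ R2 → R1. The join is lossless.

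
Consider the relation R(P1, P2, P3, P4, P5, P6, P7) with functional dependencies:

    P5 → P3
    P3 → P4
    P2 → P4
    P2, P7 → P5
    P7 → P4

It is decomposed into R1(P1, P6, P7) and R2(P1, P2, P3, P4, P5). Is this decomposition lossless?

Common attributes: R1 ∩ R2 = {P1}.
No dependency enlarges {P1}, so (P1)⁺ = {P1}.
The closure contains neither all of R1 = {P1, P6, P7} nor all of R2 = {P1, P2, P3, P4, P5}, so the common attributes are not a superkey of either fragment. The join is lossy.

No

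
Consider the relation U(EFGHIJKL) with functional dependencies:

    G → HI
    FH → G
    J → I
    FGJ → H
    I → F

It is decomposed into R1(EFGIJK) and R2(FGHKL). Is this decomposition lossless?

No

Common attributes: R1 ∩ R2 = {FGK}.
Closure of {FGK}: G → HI applies, adding HI. So (FGK)⁺ = {FGHIK}.
The closure contains neither all of R1 = {EFGIJK} nor all of R2 = {FGHKL}, so the common attributes are not a superkey of either fragment. The join is lossy.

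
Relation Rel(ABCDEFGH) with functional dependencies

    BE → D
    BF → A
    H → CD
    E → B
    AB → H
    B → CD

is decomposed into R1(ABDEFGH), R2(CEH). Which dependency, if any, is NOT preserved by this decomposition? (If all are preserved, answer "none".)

B → CD

Check B → CD: no single fragment contains all of {BCD}, and the restricted closure of {B} across the fragments never reaches {CD}.
BE → D is preserved.
BF → A is preserved.
H → CD is preserved.
E → B is preserved.
AB → H is preserved.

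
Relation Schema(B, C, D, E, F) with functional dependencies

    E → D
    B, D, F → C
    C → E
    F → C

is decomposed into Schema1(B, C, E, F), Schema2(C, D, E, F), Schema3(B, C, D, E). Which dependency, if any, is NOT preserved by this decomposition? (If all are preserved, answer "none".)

E → D lies within Schema2.
B, D, F → C: restricted closure across fragments reaches C.
C → E lies within Schema1.
F → C lies within Schema1.
Every dependency is enforceable on the fragments, so the decomposition is dependency-preserving.

none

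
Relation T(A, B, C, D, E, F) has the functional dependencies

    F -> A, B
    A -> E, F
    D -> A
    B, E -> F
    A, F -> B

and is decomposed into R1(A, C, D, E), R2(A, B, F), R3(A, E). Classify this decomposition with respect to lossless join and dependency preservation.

lossless but not dependency-preserving

Lossless test (chase): Rows 1 and 2 agree on A; apply A→E, F and equate their E, F entries. Rows 1 and 3 agree on A; apply A→E, F and equate their E, F entries. Rows 1 and 2 agree on A, F; apply A, F→B and equate their B entries. Rows 1 and 3 agree on A, F; apply A, F→B and equate their B entries. Row 1 is now all distinguished symbols — the join is lossless.
Dependency preservation: the restricted closure of {B, E} across the fragments never reaches {F}, so B, E → F cannot be enforced without a join — not preserved.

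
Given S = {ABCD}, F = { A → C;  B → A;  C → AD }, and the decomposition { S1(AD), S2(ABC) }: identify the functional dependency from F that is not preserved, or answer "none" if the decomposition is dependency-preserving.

A → C lies within S2.
B → A lies within S2.
C → AD: restricted closure across fragments reaches AD.
Every dependency is enforceable on the fragments, so the decomposition is dependency-preserving.

none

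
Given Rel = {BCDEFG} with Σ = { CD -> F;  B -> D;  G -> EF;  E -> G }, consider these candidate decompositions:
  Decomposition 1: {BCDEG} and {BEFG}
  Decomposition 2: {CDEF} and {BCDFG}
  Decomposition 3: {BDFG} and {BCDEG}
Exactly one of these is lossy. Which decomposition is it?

Decomposition 2

Decomposition 1: common = {BEG}, closure = {BDEFG} → lossless.
Decomposition 2: common = {CDF}, closure = {CDF} → lossy.
Decomposition 3: common = {BDG}, closure = {BDEFG} → lossless.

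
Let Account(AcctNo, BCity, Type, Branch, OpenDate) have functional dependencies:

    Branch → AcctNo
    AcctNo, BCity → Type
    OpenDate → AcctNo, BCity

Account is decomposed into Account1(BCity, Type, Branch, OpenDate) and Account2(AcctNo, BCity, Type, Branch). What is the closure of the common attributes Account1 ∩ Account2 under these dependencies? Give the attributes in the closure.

AcctNo, BCity, Type, Branch

Account1 ∩ Account2 = {BCity, Type, Branch}.
Branch → AcctNo applies, adding AcctNo
Closure: {AcctNo, BCity, Type, Branch}.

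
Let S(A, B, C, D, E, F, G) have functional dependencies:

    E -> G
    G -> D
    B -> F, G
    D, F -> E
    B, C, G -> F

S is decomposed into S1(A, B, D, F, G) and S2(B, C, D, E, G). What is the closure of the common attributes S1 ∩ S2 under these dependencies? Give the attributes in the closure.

S1 ∩ S2 = {B, D, G}.
B → F, G applies, adding F
D, F → E applies, adding E
Closure: {B, D, E, F, G}.

B, D, E, F, G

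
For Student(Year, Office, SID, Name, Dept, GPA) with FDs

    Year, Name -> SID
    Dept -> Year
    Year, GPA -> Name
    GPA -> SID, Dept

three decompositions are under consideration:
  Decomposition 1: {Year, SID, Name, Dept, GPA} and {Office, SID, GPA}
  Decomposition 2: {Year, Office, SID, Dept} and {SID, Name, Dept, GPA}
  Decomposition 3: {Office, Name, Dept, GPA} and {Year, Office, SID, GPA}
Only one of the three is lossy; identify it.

Decomposition 1: common = {SID, GPA}, closure = {Year, SID, Name, Dept, GPA} → lossless.
Decomposition 2: common = {SID, Dept}, closure = {Year, SID, Dept} → lossy.
Decomposition 3: common = {Office, GPA}, closure = {Year, Office, SID, Name, Dept, GPA} → lossless.

Decomposition 2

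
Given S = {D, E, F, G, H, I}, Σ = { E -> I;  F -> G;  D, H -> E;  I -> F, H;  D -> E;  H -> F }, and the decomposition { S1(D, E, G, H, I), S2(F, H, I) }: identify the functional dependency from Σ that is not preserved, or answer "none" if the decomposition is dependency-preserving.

Check F → G: no single fragment contains all of {F, G}, and the restricted closure of {F} across the fragments never reaches {G}.
E → I is preserved.
D, H → E is preserved.
I → F, H is preserved.
D → E is preserved.
H → F is preserved.

F -> G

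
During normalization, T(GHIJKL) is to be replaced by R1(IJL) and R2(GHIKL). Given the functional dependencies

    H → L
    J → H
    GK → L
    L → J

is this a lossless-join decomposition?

Yes

Common attributes: R1 ∩ R2 = {IL}.
Closure of {IL}: L → J applies, adding J; J → H applies, adding H. So (IL)⁺ = {HIJL}.
This closure contains every attribute of R1, so R1 ∩ R2 → R1. The join is lossless.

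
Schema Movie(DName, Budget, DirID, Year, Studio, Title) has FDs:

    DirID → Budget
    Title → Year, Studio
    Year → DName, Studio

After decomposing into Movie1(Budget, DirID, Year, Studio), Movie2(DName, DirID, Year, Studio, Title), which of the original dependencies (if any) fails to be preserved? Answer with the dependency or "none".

DirID → Budget lies within Movie1.
Title → Year, Studio lies within Movie2.
Year → DName, Studio lies within Movie2.
Every dependency is enforceable on the fragments, so the decomposition is dependency-preserving.

none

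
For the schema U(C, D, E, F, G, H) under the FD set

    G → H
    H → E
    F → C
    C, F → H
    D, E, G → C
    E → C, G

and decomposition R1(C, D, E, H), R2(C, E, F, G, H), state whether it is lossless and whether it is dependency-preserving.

lossy but dependency-preserving

Lossless test: (C, E, H)⁺ = {C, E, G, H}, which is a superkey of neither fragment — lossy.
Dependency preservation: D, E, G → C is not contained in any single fragment, but the restricted closure of its left-hand side across the fragments still reaches the right-hand side; the remaining FDs each lie inside some fragment. All dependencies are preserved.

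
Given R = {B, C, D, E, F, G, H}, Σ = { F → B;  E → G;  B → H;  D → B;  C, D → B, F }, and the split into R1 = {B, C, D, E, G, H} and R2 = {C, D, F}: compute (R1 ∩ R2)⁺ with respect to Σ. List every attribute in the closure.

R1 ∩ R2 = {C, D}.
D → B applies, adding B
C, D → B, F applies, adding F
B → H applies, adding H
Closure: {B, C, D, F, H}.

B, C, D, F, H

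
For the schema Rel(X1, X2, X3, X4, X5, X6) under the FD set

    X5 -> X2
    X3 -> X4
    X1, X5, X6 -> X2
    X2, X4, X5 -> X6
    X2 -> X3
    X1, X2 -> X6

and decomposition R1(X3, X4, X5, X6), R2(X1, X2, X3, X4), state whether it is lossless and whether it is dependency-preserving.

Lossless test: (X3, X4)⁺ = {X3, X4}, which is a superkey of neither fragment — lossy.
Dependency preservation: the restricted closure of {X5} across the fragments never reaches {X2}, so X5 → X2 cannot be enforced without a join — not preserved.

lossy and not dependency-preserving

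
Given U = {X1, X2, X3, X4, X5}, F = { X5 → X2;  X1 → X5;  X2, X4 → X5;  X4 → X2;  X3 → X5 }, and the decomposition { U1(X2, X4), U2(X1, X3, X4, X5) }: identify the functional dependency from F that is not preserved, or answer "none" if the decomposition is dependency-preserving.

X5 → X2

Check X5 → X2: no single fragment contains all of {X2, X5}, and the restricted closure of {X5} across the fragments never reaches {X2}.
X1 → X5 is preserved.
X2, X4 → X5 is preserved.
X4 → X2 is preserved.
X3 → X5 is preserved.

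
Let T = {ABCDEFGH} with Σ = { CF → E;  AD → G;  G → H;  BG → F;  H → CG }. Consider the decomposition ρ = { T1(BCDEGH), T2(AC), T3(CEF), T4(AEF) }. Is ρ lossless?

No

Chase test. Columns are ABCDEFGH; row i has aⱼ where attribute j ∈ Ti, else bᵢⱼ.
Initial tableau (one row per fragment):
  row 1: b11 a2 a3 a4 a5 b16 a7 a8
  row 2: a1 b22 a3 b24 b25 b26 b27 b28
  row 3: b31 b32 a3 b34 a5 a6 b37 b38
  row 4: a1 b42 b43 b44 a5 a6 b47 b48
No row becomes fully distinguished — the join is lossy.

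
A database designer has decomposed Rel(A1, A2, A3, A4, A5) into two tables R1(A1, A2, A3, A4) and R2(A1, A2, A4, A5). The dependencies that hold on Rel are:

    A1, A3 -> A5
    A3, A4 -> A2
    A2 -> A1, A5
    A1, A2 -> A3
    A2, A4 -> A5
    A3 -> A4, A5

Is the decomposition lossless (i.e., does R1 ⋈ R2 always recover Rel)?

Common attributes: R1 ∩ R2 = {A1, A2, A4}.
Closure of {A1, A2, A4}: A2 → A1, A5 applies, adding A5; A1, A2 → A3 applies, adding A3. So (A1, A2, A4)⁺ = {A1, A2, A3, A4, A5}.
This closure contains every attribute of R1, so R1 ∩ R2 → R1. The join is lossless.

Yes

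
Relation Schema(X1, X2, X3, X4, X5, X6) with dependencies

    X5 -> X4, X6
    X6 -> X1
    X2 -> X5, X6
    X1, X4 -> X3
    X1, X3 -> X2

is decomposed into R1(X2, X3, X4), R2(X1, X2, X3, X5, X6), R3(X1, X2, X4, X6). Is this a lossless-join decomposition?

Yes

Chase test. Columns are X1, X2, X3, X4, X5, X6; row i has aⱼ where attribute j ∈ Ri, else bᵢⱼ.
Initial tableau (one row per fragment):
  row 1: b11 a2 a3 a4 b15 b16
  row 2: a1 a2 a3 b24 a5 a6
  row 3: a1 a2 b33 a4 b35 a6
Rows 1 and 2 agree on X2; apply X2→X5, X6 and equate their X5, X6 entries.
Rows 1 and 3 agree on X2; apply X2→X5, X6 and equate their X5, X6 entries.
Rows 1 and 2 agree on X5; apply X5→X4, X6 and equate their X4, X6 entries.
Rows 1 and 2 agree on X6; apply X6→X1 and equate their X1 entries.
Rows 1 and 3 agree on X1, X4; apply X1, X4→X3 and equate their X3 entries.
Row 1 is now all distinguished symbols — the join is lossless.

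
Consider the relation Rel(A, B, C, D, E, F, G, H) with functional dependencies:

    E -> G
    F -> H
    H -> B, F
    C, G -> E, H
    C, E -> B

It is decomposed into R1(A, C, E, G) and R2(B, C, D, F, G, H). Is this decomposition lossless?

Common attributes: R1 ∩ R2 = {C, G}.
Closure of {C, G}: C, G → E, H applies, adding E, H; C, E → B applies, adding B; H → B, F applies, adding F. So (C, G)⁺ = {B, C, E, F, G, H}.
The closure contains neither all of R1 = {A, C, E, G} nor all of R2 = {B, C, D, F, G, H}, so the common attributes are not a superkey of either fragment. The join is lossy.

No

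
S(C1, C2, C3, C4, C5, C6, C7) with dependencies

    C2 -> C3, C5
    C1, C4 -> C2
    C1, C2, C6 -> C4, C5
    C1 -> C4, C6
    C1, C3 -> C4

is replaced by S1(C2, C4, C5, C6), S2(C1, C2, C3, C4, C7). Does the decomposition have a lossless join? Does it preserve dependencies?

Lossless test: (C2, C4)⁺ = {C2, C3, C4, C5}, which is a superkey of neither fragment — lossy.
Dependency preservation: the restricted closure of {C1} across the fragments never reaches {C4, C6}, so C1 → C4, C6 cannot be enforced without a join — not preserved.

lossy and not dependency-preserving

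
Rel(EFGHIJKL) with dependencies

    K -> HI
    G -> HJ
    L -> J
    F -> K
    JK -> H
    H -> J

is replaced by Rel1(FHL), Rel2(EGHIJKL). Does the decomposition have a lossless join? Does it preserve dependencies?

lossy and not dependency-preserving

Lossless test: (HL)⁺ = {HJL}, which is a superkey of neither fragment — lossy.
Dependency preservation: the restricted closure of {F} across the fragments never reaches {K}, so F → K cannot be enforced without a join — not preserved.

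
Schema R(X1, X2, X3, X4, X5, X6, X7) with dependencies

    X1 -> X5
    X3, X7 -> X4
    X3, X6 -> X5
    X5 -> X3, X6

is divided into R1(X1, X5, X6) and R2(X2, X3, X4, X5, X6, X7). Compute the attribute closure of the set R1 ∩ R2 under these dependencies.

X3, X5, X6

R1 ∩ R2 = {X5, X6}.
X5 → X3, X6 applies, adding X3
Closure: {X3, X5, X6}.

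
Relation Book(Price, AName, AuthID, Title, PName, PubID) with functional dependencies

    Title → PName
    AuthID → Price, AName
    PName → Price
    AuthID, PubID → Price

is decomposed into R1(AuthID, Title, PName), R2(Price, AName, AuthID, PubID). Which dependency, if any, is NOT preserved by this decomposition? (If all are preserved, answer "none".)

Check PName → Price: no single fragment contains all of {Price, PName}, and the restricted closure of {PName} across the fragments never reaches {Price}.
Title → PName is preserved.
AuthID → Price, AName is preserved.
AuthID, PubID → Price is preserved.

PName → Price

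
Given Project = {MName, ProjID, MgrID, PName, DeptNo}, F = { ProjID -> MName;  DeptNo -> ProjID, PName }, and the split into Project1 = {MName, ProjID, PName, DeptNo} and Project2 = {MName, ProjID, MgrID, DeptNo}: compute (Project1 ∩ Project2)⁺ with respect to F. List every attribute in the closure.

Project1 ∩ Project2 = {MName, ProjID, DeptNo}.
DeptNo → ProjID, PName applies, adding PName
Closure: {MName, ProjID, PName, DeptNo}.

MName, ProjID, PName, DeptNo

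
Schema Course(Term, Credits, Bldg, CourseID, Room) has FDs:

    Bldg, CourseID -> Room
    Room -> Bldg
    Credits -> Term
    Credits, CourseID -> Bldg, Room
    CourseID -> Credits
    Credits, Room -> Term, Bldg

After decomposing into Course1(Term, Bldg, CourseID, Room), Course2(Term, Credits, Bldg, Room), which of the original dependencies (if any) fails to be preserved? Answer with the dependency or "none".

CourseID -> Credits

Check CourseID → Credits: no single fragment contains all of {Credits, CourseID}, and the restricted closure of {CourseID} across the fragments never reaches {Credits}.
Bldg, CourseID → Room is preserved.
Room → Bldg is preserved.
Credits → Term is preserved.
Credits, CourseID → Bldg, Room is preserved.
Credits, Room → Term, Bldg is preserved.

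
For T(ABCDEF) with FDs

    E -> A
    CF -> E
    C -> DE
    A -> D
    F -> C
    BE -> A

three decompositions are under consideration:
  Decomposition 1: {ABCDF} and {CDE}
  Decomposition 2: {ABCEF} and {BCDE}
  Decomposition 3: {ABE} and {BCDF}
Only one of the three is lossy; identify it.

Decomposition 3

Decomposition 1: common = {CD}, closure = {ACDE} → lossless.
Decomposition 2: common = {BCE}, closure = {ABCDE} → lossless.
Decomposition 3: common = {B}, closure = {B} → lossy.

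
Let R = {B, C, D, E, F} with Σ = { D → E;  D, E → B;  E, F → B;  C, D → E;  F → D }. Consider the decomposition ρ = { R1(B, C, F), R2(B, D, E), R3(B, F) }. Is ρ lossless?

Chase test. Columns are B, C, D, E, F; row i has aⱼ where attribute j ∈ Ri, else bᵢⱼ.
Initial tableau (one row per fragment):
  row 1: a1 a2 b13 b14 a5
  row 2: a1 b22 a3 a4 b25
  row 3: a1 b32 b33 b34 a5
Rows 1 and 3 agree on F; apply F→D and equate their D entries.
Rows 1 and 3 agree on D; apply D→E and equate their E entries.
No row becomes fully distinguished — the join is lossy.

No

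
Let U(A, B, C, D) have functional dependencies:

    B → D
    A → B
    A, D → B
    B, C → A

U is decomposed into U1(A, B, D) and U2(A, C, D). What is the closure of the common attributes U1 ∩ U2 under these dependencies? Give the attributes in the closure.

A, B, D

U1 ∩ U2 = {A, D}.
A → B applies, adding B
Closure: {A, B, D}.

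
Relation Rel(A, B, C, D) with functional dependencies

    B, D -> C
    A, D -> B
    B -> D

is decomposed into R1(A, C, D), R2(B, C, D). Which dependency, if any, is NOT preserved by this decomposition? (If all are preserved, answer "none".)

Check A, D → B: no single fragment contains all of {A, B, D}, and the restricted closure of {A, D} across the fragments never reaches {B}.
B, D → C is preserved.
B → D is preserved.

A, D -> B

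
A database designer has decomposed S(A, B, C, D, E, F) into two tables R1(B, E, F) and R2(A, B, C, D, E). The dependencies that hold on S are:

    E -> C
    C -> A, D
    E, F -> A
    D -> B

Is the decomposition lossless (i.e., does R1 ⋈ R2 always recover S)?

Common attributes: R1 ∩ R2 = {B, E}.
Closure of {B, E}: E → C applies, adding C; C → A, D applies, adding A, D. So (B, E)⁺ = {A, B, C, D, E}.
This closure contains every attribute of R2, so R1 ∩ R2 → R2. The join is lossless.

Yes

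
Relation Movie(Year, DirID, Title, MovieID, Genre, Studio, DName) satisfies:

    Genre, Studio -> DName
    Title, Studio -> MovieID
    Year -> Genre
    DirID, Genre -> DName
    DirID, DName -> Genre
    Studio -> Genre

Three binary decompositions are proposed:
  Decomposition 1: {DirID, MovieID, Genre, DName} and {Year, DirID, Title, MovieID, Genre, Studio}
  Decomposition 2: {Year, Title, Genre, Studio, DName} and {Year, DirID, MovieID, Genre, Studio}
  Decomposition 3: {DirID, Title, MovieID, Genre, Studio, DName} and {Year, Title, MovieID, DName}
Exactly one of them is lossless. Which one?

Decomposition 1

Decomposition 1: common = {DirID, MovieID, Genre}, closure = {DirID, MovieID, Genre, DName} → lossless.
Decomposition 2: common = {Year, Genre, Studio}, closure = {Year, Genre, Studio, DName} → lossy.
Decomposition 3: common = {Title, MovieID, DName}, closure = {Title, MovieID, DName} → lossy.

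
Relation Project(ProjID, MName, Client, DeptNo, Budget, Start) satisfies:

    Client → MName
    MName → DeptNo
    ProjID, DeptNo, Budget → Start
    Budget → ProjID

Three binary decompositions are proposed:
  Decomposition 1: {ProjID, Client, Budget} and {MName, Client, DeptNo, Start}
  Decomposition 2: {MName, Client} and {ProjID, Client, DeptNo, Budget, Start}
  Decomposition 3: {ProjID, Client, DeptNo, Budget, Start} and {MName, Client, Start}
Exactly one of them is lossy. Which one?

Decomposition 1

Decomposition 1: common = {Client}, closure = {MName, Client, DeptNo} → lossy.
Decomposition 2: common = {Client}, closure = {MName, Client, DeptNo} → lossless.
Decomposition 3: common = {Client, Start}, closure = {MName, Client, DeptNo, Start} → lossless.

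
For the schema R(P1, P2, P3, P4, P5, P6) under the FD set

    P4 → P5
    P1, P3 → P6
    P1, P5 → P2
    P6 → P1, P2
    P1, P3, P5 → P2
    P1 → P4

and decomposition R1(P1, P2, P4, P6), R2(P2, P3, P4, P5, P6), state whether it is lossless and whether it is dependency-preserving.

lossless but not dependency-preserving

Lossless test: (P2, P4, P6)⁺ = {P1, P2, P4, P5, P6}, which contains all of one fragment — lossless.
Dependency preservation: the restricted closure of {P1, P3} across the fragments never reaches {P6}, so P1, P3 → P6 cannot be enforced without a join — not preserved.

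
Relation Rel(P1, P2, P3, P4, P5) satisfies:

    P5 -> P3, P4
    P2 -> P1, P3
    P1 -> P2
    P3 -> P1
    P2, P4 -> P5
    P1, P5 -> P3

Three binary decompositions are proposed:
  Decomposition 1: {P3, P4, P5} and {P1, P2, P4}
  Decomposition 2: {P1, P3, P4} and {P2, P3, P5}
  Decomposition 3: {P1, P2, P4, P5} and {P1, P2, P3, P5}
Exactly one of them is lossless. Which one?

Decomposition 3

Decomposition 1: common = {P4}, closure = {P4} → lossy.
Decomposition 2: common = {P3}, closure = {P1, P2, P3} → lossy.
Decomposition 3: common = {P1, P2, P5}, closure = {P1, P2, P3, P4, P5} → lossless.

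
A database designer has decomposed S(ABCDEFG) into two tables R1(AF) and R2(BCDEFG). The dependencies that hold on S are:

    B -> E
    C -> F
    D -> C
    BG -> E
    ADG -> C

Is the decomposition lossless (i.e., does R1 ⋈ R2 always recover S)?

No

Common attributes: R1 ∩ R2 = {F}.
No dependency enlarges {F}, so (F)⁺ = {F}.
The closure contains neither all of R1 = {AF} nor all of R2 = {BCDEFG}, so the common attributes are not a superkey of either fragment. The join is lossy.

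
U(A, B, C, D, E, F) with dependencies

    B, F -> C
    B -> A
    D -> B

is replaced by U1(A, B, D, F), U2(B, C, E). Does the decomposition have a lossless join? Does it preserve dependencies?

lossy and not dependency-preserving

Lossless test: (B)⁺ = {A, B}, which is a superkey of neither fragment — lossy.
Dependency preservation: the restricted closure of {B, F} across the fragments never reaches {C}, so B, F → C cannot be enforced without a join — not preserved.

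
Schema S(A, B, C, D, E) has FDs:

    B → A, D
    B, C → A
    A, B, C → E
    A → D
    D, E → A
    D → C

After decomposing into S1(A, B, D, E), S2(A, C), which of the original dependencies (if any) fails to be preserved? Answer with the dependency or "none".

Check D → C: no single fragment contains all of {C, D}, and the restricted closure of {D} across the fragments never reaches {C}.
B → A, D is preserved.
B, C → A is preserved.
A, B, C → E is preserved.
A → D is preserved.
D, E → A is preserved.

D → C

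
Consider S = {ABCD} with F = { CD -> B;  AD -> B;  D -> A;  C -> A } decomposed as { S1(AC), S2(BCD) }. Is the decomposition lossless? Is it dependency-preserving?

Lossless test: (C)⁺ = {AC}, which contains all of one fragment — lossless.
Dependency preservation: the restricted closure of {D} across the fragments never reaches {A}, so D → A cannot be enforced without a join — not preserved.

lossless but not dependency-preserving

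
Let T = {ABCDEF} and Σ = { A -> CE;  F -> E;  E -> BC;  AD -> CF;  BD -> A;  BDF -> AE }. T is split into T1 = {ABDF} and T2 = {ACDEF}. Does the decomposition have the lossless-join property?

Yes

Common attributes: T1 ∩ T2 = {ADF}.
Closure of {ADF}: A → CE applies, adding CE; E → BC applies, adding B. So (ADF)⁺ = {ABCDEF}.
This closure contains every attribute of T1, so T1 ∩ T2 → T1. The join is lossless.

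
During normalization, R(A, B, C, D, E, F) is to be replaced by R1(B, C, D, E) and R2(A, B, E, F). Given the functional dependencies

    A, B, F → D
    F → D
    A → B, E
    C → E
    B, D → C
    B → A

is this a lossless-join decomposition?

Common attributes: R1 ∩ R2 = {B, E}.
Closure of {B, E}: B → A applies, adding A. So (B, E)⁺ = {A, B, E}.
The closure contains neither all of R1 = {B, C, D, E} nor all of R2 = {A, B, E, F}, so the common attributes are not a superkey of either fragment. The join is lossy.

No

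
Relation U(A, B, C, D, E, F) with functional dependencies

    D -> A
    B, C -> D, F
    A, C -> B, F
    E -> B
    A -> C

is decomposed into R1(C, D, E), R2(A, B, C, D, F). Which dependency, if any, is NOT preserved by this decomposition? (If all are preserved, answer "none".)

E -> B

Check E → B: no single fragment contains all of {B, E}, and the restricted closure of {E} across the fragments never reaches {B}.
D → A is preserved.
B, C → D, F is preserved.
A, C → B, F is preserved.
A → C is preserved.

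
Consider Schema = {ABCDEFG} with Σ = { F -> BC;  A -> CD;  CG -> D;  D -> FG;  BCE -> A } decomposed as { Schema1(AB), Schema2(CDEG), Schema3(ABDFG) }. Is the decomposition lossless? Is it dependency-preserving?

Lossless test (chase): Rows 1 and 3 agree on A; apply A→CD and equate their CD entries. Rows 1 and 2 agree on D; apply D→FG and equate their FG entries. Rows 1 and 3 agree on D; apply D→FG and equate their FG entries. Rows 1 and 2 agree on F; apply F→BC and equate their BC entries. No row becomes fully distinguished — the join is lossy.
Dependency preservation: the restricted closure of {F} across the fragments never reaches {BC}, so F → BC cannot be enforced without a join — not preserved.

lossy and not dependency-preserving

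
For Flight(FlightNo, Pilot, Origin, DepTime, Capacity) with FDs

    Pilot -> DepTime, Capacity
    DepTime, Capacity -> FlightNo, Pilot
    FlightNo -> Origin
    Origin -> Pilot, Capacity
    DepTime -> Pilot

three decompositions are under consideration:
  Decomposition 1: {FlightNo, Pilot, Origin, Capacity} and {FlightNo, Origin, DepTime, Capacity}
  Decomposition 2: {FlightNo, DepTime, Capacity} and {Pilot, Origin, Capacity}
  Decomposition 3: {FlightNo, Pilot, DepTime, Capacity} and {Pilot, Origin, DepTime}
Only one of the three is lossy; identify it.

Decomposition 1: common = {FlightNo, Origin, Capacity}, closure = {FlightNo, Pilot, Origin, DepTime, Capacity} → lossless.
Decomposition 2: common = {Capacity}, closure = {Capacity} → lossy.
Decomposition 3: common = {Pilot, DepTime}, closure = {FlightNo, Pilot, Origin, DepTime, Capacity} → lossless.

Decomposition 2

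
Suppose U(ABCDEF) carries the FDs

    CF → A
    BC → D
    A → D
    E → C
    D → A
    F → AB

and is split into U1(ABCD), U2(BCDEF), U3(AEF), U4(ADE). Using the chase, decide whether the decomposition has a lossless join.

Chase test. Columns are ABCDEF; row i has aⱼ where attribute j ∈ Ui, else bᵢⱼ.
Initial tableau (one row per fragment):
  row 1: a1 a2 a3 a4 b15 b16
  row 2: b21 a2 a3 a4 a5 a6
  row 3: a1 b32 b33 b34 a5 a6
  row 4: a1 b42 b43 a4 a5 b46
Rows 1 and 3 agree on A; apply A→D and equate their D entries.
Rows 2 and 3 agree on E; apply E→C and equate their C entries.
Rows 2 and 4 agree on E; apply E→C and equate their C entries.
Rows 1 and 2 agree on D; apply D→A and equate their A entries.
Rows 2 and 3 agree on F; apply F→AB and equate their AB entries.
Row 2 is now all distinguished symbols — the join is lossless.

Yes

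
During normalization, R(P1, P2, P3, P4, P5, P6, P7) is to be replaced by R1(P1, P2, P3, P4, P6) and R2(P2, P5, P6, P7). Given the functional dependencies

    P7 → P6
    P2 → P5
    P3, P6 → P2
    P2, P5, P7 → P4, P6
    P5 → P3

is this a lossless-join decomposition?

No

Common attributes: R1 ∩ R2 = {P2, P6}.
Closure of {P2, P6}: P2 → P5 applies, adding P5; P5 → P3 applies, adding P3. So (P2, P6)⁺ = {P2, P3, P5, P6}.
The closure contains neither all of R1 = {P1, P2, P3, P4, P6} nor all of R2 = {P2, P5, P6, P7}, so the common attributes are not a superkey of either fragment. The join is lossy.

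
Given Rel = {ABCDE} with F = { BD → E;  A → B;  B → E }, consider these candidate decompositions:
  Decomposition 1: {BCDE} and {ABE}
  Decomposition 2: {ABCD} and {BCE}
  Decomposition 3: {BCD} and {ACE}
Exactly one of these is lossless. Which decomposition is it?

Decomposition 1: common = {BE}, closure = {BE} → lossy.
Decomposition 2: common = {BC}, closure = {BCE} → lossless.
Decomposition 3: common = {C}, closure = {C} → lossy.

Decomposition 2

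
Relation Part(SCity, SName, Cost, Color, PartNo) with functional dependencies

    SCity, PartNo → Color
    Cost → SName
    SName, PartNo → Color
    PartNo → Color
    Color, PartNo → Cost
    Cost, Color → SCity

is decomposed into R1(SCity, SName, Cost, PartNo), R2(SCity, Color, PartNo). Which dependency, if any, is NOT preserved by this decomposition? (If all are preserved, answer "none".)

Cost, Color → SCity

Check Cost, Color → SCity: no single fragment contains all of {SCity, Cost, Color}, and the restricted closure of {Cost, Color} across the fragments never reaches {SCity}.
SCity, PartNo → Color is preserved.
Cost → SName is preserved.
SName, PartNo → Color is preserved.
PartNo → Color is preserved.
Color, PartNo → Cost is preserved.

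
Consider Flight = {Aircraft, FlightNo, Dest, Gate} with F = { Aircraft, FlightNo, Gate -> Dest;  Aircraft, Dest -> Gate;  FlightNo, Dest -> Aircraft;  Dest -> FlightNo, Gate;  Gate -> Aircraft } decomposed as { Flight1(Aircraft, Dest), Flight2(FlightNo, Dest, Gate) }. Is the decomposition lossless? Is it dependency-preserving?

Lossless test: (Dest)⁺ = {Aircraft, FlightNo, Dest, Gate}, which contains all of one fragment — lossless.
Dependency preservation: the restricted closure of {Gate} across the fragments never reaches {Aircraft}, so Gate → Aircraft cannot be enforced without a join — not preserved.

lossless but not dependency-preserving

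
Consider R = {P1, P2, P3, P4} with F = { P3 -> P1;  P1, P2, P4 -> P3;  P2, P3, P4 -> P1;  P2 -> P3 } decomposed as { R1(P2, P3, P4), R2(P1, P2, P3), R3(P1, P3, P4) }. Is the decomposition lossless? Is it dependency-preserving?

Lossless test (chase): Rows 1 and 2 agree on P3; apply P3→P1 and equate their P1 entries. Row 1 is now all distinguished symbols — the join is lossless.
Dependency preservation: P1, P2, P4 → P3; P2, P3, P4 → P1 are not contained in any single fragment, but the restricted closure of each left-hand side across the fragments still reaches the right-hand side; the remaining FDs each lie inside some fragment. All dependencies are preserved.

lossless and dependency-preserving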